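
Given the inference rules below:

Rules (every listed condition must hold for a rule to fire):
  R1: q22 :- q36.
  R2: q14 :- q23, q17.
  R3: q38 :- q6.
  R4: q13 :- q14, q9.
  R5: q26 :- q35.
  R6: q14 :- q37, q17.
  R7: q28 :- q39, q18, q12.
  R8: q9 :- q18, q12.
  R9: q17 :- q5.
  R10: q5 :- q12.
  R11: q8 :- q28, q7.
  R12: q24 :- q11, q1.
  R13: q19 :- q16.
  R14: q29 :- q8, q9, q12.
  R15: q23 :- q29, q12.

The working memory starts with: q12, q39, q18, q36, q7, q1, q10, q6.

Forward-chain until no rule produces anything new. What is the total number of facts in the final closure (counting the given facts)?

Round 1: R1 [q22 :- q36.]; R3 [q38 :- q6.]; R7 [q28 :- q39, q18, q12.]; R8 [q9 :- q18, q12.]; R10 [q5 :- q12.]. Adds q22, q38, q28, q9, q5.
Round 2: R9 [q17 :- q5.]; R11 [q8 :- q28, q7.]. Adds q17, q8.
Round 3: R14 [q29 :- q8, q9, q12.]. Adds q29.
Round 4: R15 [q23 :- q29, q12.]. Adds q23.
Round 5: R2 [q14 :- q23, q17.]. Adds q14.
Round 6: R4 [q13 :- q14, q9.]. Adds q13.
Closure: {q1, q10, q12, q13, q14, q17, q18, q22, q23, q28, q29, q36, q38, q39, q5, q6, q7, q8, q9} — 19 facts.

19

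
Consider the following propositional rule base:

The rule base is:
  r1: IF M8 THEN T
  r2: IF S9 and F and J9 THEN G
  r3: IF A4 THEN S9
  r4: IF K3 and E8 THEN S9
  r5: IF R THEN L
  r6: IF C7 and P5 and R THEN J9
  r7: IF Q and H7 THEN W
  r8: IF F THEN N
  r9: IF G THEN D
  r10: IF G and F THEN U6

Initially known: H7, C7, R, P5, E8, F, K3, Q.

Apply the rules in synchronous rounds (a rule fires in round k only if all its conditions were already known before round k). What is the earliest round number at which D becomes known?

Round 1 fires r4, r5, r6, r7, r8, giving S9, L, J9, W, N.
Round 2 fires r2, giving G.
Round 3 fires r9, r10, giving D, U6.
D first appears in round 3.

3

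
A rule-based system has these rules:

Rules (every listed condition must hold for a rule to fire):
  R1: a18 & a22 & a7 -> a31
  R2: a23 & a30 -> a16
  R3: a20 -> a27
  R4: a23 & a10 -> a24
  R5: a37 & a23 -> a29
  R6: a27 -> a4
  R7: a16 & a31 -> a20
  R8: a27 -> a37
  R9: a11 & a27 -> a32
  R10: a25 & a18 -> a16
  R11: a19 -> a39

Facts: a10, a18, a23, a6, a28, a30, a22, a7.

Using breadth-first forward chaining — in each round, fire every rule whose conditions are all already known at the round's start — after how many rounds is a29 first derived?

Round 1: R1 [a18 & a22 & a7 -> a31]; R2 [a23 & a30 -> a16]; R4 [a23 & a10 -> a24]. New: a31, a16, a24.
Round 2: R7 [a16 & a31 -> a20]. New: a20.
Round 3: R3 [a20 -> a27]. New: a27.
Round 4: R6 [a27 -> a4]; R8 [a27 -> a37]. New: a4, a37.
Round 5: R5 [a37 & a23 -> a29]. New: a29.
a29 first appears in round 5.

5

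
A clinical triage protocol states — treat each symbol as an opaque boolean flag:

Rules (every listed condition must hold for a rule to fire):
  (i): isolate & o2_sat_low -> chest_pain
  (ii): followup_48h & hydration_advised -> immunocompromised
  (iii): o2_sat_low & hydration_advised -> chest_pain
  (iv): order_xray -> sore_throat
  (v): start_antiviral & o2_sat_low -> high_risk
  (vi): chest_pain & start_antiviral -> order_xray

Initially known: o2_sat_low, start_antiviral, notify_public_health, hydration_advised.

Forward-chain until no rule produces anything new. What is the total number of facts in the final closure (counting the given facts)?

8

[1] (iii) [o2_sat_low & hydration_advised -> chest_pain]; (v) [start_antiviral & o2_sat_low -> high_risk]. ⇒ new: chest_pain, high_risk.
[2] (vi) [chest_pain & start_antiviral -> order_xray]. ⇒ new: order_xray.
[3] (iv) [order_xray -> sore_throat]. ⇒ new: sore_throat.
Closure: {chest_pain, high_risk, hydration_advised, notify_public_health, o2_sat_low, order_xray, sore_throat, start_antiviral} — 8 facts.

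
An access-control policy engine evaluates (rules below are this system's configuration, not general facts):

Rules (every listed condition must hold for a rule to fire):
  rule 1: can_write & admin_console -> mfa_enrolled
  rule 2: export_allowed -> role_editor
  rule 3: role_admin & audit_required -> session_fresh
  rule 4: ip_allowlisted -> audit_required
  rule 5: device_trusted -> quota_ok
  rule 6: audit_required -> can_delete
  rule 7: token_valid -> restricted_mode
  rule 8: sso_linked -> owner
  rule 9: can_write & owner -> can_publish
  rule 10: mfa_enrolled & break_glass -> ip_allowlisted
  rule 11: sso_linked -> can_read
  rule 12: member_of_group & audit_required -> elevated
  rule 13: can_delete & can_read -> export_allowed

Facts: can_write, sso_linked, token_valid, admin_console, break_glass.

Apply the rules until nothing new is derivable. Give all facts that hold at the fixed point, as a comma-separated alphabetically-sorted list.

admin_console, audit_required, break_glass, can_delete, can_publish, can_read, can_write, export_allowed, ip_allowlisted, mfa_enrolled, owner, restricted_mode, role_editor, sso_linked, token_valid

Round 1 — rule 1, rule 7, rule 8, rule 11, derive mfa_enrolled, restricted_mode, owner, can_read.
Round 2 — rule 9, rule 10, derive can_publish, ip_allowlisted.
Round 3 — rule 4, derive audit_required.
Round 4 — rule 6, derive can_delete.
Round 5 — rule 13, derive export_allowed.
Round 6 — rule 2, derive role_editor.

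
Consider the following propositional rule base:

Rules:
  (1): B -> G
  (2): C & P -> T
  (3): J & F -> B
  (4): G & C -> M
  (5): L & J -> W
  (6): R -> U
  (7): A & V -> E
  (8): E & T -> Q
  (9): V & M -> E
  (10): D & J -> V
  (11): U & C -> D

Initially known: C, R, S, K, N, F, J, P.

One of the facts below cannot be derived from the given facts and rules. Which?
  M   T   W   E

W

Round 1 fires (2), (3), (6), giving T, B, U.
Round 2 fires (1), (11), giving G, D.
Round 3 fires (4), (10), giving M, V.
Round 4 fires (9), giving E.
Round 5 fires (8), giving Q.
Derived: T (round 1), M (round 3), E (round 4). W never appears in any round.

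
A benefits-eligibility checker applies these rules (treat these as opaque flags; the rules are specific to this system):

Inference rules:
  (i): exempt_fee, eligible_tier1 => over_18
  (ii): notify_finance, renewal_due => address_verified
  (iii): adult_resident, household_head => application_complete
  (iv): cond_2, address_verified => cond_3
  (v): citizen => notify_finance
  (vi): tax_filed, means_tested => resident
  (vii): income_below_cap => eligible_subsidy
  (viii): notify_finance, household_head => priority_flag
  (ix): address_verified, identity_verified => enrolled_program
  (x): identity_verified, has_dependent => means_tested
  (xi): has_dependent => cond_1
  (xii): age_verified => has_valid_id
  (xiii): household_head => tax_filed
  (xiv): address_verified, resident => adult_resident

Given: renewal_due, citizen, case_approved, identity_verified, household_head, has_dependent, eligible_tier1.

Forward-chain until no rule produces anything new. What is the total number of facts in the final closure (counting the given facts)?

Round 1 fires (v), (x), (xi), (xiii), giving notify_finance, means_tested, cond_1, tax_filed.
Round 2 fires (ii), (vi), (viii), giving address_verified, resident, priority_flag.
Round 3 fires (ix), (xiv), giving enrolled_program, adult_resident.
Round 4 fires (iii), giving application_complete.
Closure: {address_verified, adult_resident, application_complete, case_approved, citizen, cond_1, eligible_tier1, enrolled_program, has_dependent, household_head, identity_verified, means_tested, notify_finance, priority_flag, renewal_due, resident, tax_filed} — 17 facts.

17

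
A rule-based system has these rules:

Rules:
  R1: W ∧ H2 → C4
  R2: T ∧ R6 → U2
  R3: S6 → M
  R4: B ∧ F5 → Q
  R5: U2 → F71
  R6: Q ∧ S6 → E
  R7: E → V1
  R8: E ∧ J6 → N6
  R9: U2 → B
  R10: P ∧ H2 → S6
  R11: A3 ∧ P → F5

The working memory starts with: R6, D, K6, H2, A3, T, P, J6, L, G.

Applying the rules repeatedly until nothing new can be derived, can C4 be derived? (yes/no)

Round 1 fires R2, R10, R11, giving U2, S6, F5.
Round 2 fires R3, R5, R9, giving M, F71, B.
Round 3 fires R4, giving Q.
Round 4 fires R6, giving E.
Round 5 fires R7, R8, giving V1, N6.
Fixed point reached. C4 is concluded only by R1; R1 needs W (never derived).

no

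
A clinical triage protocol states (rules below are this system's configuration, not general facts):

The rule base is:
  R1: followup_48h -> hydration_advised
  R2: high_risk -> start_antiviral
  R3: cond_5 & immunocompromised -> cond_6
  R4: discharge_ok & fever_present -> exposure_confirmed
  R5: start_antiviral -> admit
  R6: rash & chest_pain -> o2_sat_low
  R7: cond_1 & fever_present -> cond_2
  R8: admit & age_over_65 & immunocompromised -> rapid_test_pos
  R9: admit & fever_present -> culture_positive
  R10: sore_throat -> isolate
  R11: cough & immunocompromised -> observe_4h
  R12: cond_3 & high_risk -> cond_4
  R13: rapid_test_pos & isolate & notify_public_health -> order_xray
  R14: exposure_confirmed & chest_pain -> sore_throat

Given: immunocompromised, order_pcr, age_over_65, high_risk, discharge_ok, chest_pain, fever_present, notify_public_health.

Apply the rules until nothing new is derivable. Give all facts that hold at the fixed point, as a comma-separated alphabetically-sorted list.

admit, age_over_65, chest_pain, culture_positive, discharge_ok, exposure_confirmed, fever_present, high_risk, immunocompromised, isolate, notify_public_health, order_pcr, order_xray, rapid_test_pos, sore_throat, start_antiviral

Round 1 — R2, R4, derive start_antiviral, exposure_confirmed.
Round 2 — R5, R14, derive admit, sore_throat.
Round 3 — R8, R9, R10, derive rapid_test_pos, culture_positive, isolate.
Round 4 — R13, derive order_xray.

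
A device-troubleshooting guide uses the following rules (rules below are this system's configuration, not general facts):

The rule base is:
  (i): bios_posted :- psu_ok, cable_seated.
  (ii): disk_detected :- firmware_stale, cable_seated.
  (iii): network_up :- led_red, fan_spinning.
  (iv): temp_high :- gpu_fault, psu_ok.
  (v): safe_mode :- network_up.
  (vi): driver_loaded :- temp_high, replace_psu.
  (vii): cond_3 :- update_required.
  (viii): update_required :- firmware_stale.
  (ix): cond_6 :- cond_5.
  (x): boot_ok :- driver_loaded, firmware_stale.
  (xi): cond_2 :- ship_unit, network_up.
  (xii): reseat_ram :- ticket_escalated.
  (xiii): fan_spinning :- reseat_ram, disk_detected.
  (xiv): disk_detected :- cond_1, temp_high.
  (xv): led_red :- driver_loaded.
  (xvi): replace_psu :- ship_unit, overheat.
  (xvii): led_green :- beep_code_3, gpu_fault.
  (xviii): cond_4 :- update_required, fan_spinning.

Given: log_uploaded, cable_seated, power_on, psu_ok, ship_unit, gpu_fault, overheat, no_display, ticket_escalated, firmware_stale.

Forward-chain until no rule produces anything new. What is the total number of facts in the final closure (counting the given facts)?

Round 1: (i) [bios_posted :- psu_ok, cable_seated.]; (ii) [disk_detected :- firmware_stale, cable_seated.]; (iv) [temp_high :- gpu_fault, psu_ok.]; (viii) [update_required :- firmware_stale.]; (xii) [reseat_ram :- ticket_escalated.]; (xvi) [replace_psu :- ship_unit, overheat.]. New: bios_posted, disk_detected, temp_high, update_required, reseat_ram, replace_psu.
Round 2: (vi) [driver_loaded :- temp_high, replace_psu.]; (vii) [cond_3 :- update_required.]; (xiii) [fan_spinning :- reseat_ram, disk_detected.]. New: driver_loaded, cond_3, fan_spinning.
Round 3: (x) [boot_ok :- driver_loaded, firmware_stale.]; (xv) [led_red :- driver_loaded.]; (xviii) [cond_4 :- update_required, fan_spinning.]. New: boot_ok, led_red, cond_4.
Round 4: (iii) [network_up :- led_red, fan_spinning.]. New: network_up.
Round 5: (v) [safe_mode :- network_up.]; (xi) [cond_2 :- ship_unit, network_up.]. New: safe_mode, cond_2.
Closure: {bios_posted, boot_ok, cable_seated, cond_2, cond_3, cond_4, disk_detected, driver_loaded, fan_spinning, firmware_stale, gpu_fault, led_red, log_uploaded, network_up, no_display, overheat, power_on, psu_ok, replace_psu, reseat_ram, safe_mode, ship_unit, temp_high, ticket_escalated, update_required} — 25 facts.

25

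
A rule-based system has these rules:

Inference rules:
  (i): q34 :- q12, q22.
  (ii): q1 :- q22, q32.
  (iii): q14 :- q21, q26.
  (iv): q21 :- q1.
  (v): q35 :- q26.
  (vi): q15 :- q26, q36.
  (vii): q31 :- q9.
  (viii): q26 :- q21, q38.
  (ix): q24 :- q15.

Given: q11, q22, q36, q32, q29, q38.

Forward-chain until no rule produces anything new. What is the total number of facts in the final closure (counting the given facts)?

Round 1 fires (ii), giving q1.
Round 2 fires (iv), giving q21.
Round 3 fires (viii), giving q26.
Round 4 fires (iii), (v), (vi), giving q14, q35, q15.
Round 5 fires (ix), giving q24.
Closure: {q1, q11, q14, q15, q21, q22, q24, q26, q29, q32, q35, q36, q38} — 13 facts.

13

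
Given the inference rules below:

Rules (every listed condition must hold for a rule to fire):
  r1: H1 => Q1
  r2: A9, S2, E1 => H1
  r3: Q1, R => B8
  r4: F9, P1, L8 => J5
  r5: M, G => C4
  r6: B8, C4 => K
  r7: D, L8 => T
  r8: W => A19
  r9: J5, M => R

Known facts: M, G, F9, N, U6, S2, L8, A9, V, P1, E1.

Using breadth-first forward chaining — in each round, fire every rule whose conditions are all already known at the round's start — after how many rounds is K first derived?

4

Round 1: r2 [A9, S2, E1 => H1]; r4 [F9, P1, L8 => J5]; r5 [M, G => C4]. New: H1, J5, C4.
Round 2: r1 [H1 => Q1]; r9 [J5, M => R]. New: Q1, R.
Round 3: r3 [Q1, R => B8]. New: B8.
Round 4: r6 [B8, C4 => K]. New: K.
K first appears in round 4.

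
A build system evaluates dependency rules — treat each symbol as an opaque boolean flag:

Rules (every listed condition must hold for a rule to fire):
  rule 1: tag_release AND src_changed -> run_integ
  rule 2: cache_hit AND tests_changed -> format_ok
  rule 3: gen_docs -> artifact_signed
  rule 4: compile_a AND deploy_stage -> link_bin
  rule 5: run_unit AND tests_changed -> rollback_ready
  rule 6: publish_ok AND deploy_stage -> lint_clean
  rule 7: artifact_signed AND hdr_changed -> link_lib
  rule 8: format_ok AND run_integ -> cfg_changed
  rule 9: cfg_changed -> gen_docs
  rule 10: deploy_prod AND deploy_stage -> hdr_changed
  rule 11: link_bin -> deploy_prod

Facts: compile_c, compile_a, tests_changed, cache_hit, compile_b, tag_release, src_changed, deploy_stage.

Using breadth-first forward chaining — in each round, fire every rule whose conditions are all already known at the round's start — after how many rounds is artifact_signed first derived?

[1] rule 1 [tag_release AND src_changed -> run_integ]; rule 2 [cache_hit AND tests_changed -> format_ok]; rule 4 [compile_a AND deploy_stage -> link_bin]. ⇒ new: run_integ, format_ok, link_bin.
[2] rule 8 [format_ok AND run_integ -> cfg_changed]; rule 11 [link_bin -> deploy_prod]. ⇒ new: cfg_changed, deploy_prod.
[3] rule 9 [cfg_changed -> gen_docs]; rule 10 [deploy_prod AND deploy_stage -> hdr_changed]. ⇒ new: gen_docs, hdr_changed.
[4] rule 3 [gen_docs -> artifact_signed]. ⇒ new: artifact_signed.
artifact_signed first appears in round 4.

4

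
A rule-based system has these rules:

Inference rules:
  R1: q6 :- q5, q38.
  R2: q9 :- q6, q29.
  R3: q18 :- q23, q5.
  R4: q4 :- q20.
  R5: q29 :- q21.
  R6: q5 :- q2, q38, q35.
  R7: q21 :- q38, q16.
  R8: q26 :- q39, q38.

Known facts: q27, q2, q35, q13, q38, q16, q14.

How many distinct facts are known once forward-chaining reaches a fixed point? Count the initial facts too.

Round 1 fires R6, R7, giving q5, q21.
Round 2 fires R1, R5, giving q6, q29.
Round 3 fires R2, giving q9.
Closure: {q13, q14, q16, q2, q21, q27, q29, q35, q38, q5, q6, q9} — 12 facts.

12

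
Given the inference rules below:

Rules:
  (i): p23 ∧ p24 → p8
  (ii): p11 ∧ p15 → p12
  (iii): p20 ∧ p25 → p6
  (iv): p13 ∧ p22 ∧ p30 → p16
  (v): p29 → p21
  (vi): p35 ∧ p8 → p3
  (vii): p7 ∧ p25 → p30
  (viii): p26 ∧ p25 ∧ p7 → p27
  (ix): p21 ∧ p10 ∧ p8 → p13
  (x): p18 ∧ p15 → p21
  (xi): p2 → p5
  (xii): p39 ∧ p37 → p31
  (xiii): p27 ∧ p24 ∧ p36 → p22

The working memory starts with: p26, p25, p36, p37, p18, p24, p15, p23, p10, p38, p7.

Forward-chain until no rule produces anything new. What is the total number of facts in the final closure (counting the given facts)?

Round 1: (i) [p23 ∧ p24 → p8]; (vii) [p7 ∧ p25 → p30]; (viii) [p26 ∧ p25 ∧ p7 → p27]; (x) [p18 ∧ p15 → p21]. New: p8, p30, p27, p21.
Round 2: (ix) [p21 ∧ p10 ∧ p8 → p13]; (xiii) [p27 ∧ p24 ∧ p36 → p22]. New: p13, p22.
Round 3: (iv) [p13 ∧ p22 ∧ p30 → p16]. New: p16.
Closure: {p10, p13, p15, p16, p18, p21, p22, p23, p24, p25, p26, p27, p30, p36, p37, p38, p7, p8} — 18 facts.

18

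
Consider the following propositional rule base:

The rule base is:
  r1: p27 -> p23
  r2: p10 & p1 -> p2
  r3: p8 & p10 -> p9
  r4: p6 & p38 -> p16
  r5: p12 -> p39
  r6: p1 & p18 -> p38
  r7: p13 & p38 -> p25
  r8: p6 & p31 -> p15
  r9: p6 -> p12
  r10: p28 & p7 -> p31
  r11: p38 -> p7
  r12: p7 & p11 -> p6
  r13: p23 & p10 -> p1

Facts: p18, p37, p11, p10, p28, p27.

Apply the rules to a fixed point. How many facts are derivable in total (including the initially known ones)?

Round 1: r1 [p27 -> p23]. New: p23.
Round 2: r13 [p23 & p10 -> p1]. New: p1.
Round 3: r2 [p10 & p1 -> p2]; r6 [p1 & p18 -> p38]. New: p2, p38.
Round 4: r11 [p38 -> p7]. New: p7.
Round 5: r10 [p28 & p7 -> p31]; r12 [p7 & p11 -> p6]. New: p31, p6.
Round 6: r4 [p6 & p38 -> p16]; r8 [p6 & p31 -> p15]; r9 [p6 -> p12]. New: p16, p15, p12.
Round 7: r5 [p12 -> p39]. New: p39.
Closure: {p1, p10, p11, p12, p15, p16, p18, p2, p23, p27, p28, p31, p37, p38, p39, p6, p7} — 17 facts.

17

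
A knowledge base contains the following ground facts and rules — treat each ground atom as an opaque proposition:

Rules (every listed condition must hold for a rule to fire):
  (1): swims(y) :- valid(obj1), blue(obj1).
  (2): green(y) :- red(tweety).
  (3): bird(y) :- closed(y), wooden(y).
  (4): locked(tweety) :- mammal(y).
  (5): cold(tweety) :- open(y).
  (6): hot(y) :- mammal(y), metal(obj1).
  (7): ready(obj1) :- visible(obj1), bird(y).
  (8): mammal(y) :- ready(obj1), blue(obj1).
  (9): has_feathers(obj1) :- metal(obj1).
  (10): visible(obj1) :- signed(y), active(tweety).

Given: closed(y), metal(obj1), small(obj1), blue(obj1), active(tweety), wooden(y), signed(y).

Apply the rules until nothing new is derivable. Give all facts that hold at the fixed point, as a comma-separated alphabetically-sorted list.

[1] (3) [bird(y) :- closed(y), wooden(y).]; (9) [has_feathers(obj1) :- metal(obj1).]; (10) [visible(obj1) :- signed(y), active(tweety).]. ⇒ new: bird(y), has_feathers(obj1), visible(obj1).
[2] (7) [ready(obj1) :- visible(obj1), bird(y).]. ⇒ new: ready(obj1).
[3] (8) [mammal(y) :- ready(obj1), blue(obj1).]. ⇒ new: mammal(y).
[4] (4) [locked(tweety) :- mammal(y).]; (6) [hot(y) :- mammal(y), metal(obj1).]. ⇒ new: locked(tweety), hot(y).

active(tweety), bird(y), blue(obj1), closed(y), has_feathers(obj1), hot(y), locked(tweety), mammal(y), metal(obj1), ready(obj1), signed(y), small(obj1), visible(obj1), wooden(y)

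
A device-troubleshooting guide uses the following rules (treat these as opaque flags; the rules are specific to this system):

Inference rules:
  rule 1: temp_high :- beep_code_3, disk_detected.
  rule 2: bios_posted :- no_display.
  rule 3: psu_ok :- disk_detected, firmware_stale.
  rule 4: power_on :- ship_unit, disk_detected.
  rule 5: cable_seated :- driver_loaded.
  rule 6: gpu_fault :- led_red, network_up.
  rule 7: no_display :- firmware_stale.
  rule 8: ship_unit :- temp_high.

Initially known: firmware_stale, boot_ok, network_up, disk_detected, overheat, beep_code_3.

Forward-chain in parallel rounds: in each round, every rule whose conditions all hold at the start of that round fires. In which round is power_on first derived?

Round 1: rule 1 [temp_high :- beep_code_3, disk_detected.]; rule 3 [psu_ok :- disk_detected, firmware_stale.]; rule 7 [no_display :- firmware_stale.]. New: temp_high, psu_ok, no_display.
Round 2: rule 2 [bios_posted :- no_display.]; rule 8 [ship_unit :- temp_high.]. New: bios_posted, ship_unit.
Round 3: rule 4 [power_on :- ship_unit, disk_detected.]. New: power_on.
power_on first appears in round 3.

3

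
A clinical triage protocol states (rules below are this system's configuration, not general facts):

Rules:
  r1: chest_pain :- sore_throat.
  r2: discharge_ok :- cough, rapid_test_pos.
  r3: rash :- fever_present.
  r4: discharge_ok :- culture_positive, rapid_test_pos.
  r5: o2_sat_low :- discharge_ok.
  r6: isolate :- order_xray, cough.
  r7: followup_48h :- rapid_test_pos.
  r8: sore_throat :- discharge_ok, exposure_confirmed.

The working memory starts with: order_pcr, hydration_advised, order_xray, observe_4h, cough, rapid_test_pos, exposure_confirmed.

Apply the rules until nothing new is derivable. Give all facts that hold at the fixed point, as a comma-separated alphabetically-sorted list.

Round 1: r2 [discharge_ok :- cough, rapid_test_pos.]; r6 [isolate :- order_xray, cough.]; r7 [followup_48h :- rapid_test_pos.]. Adds discharge_ok, isolate, followup_48h.
Round 2: r5 [o2_sat_low :- discharge_ok.]; r8 [sore_throat :- discharge_ok, exposure_confirmed.]. Adds o2_sat_low, sore_throat.
Round 3: r1 [chest_pain :- sore_throat.]. Adds chest_pain.

chest_pain, cough, discharge_ok, exposure_confirmed, followup_48h, hydration_advised, isolate, o2_sat_low, observe_4h, order_pcr, order_xray, rapid_test_pos, sore_throat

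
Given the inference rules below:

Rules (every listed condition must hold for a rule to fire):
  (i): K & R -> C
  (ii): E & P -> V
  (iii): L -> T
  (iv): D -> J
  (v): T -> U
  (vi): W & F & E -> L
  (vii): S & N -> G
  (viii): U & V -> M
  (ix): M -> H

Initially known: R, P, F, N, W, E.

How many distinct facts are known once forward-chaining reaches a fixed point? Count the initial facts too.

12

Round 1 — (ii), (vi), derive V, L.
Round 2 — (iii), derive T.
Round 3 — (v), derive U.
Round 4 — (viii), derive M.
Round 5 — (ix), derive H.
Closure: {E, F, H, L, M, N, P, R, T, U, V, W} — 12 facts.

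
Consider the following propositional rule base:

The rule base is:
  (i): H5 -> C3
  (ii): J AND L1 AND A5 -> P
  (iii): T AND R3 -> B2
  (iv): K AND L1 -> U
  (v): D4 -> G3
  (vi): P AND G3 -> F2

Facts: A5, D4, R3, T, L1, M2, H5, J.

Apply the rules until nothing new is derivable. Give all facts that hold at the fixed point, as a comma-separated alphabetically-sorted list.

A5, B2, C3, D4, F2, G3, H5, J, L1, M2, P, R3, T

[1] (i) [H5 -> C3]; (ii) [J AND L1 AND A5 -> P]; (iii) [T AND R3 -> B2]; (v) [D4 -> G3]. ⇒ new: C3, P, B2, G3.
[2] (vi) [P AND G3 -> F2]. ⇒ new: F2.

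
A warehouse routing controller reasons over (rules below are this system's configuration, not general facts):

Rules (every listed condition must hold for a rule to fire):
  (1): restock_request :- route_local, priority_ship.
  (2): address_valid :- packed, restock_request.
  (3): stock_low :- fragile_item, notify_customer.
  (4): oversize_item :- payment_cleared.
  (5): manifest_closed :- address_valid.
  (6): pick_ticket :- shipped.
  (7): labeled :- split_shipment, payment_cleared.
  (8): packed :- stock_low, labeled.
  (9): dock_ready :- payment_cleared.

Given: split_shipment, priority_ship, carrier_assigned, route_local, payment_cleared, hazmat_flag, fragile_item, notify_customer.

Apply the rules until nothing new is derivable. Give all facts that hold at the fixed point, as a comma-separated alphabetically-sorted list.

address_valid, carrier_assigned, dock_ready, fragile_item, hazmat_flag, labeled, manifest_closed, notify_customer, oversize_item, packed, payment_cleared, priority_ship, restock_request, route_local, split_shipment, stock_low

Round 1 — (1), (3), (4), (7), (9), derive restock_request, stock_low, oversize_item, labeled, dock_ready.
Round 2 — (8), derive packed.
Round 3 — (2), derive address_valid.
Round 4 — (5), derive manifest_closed.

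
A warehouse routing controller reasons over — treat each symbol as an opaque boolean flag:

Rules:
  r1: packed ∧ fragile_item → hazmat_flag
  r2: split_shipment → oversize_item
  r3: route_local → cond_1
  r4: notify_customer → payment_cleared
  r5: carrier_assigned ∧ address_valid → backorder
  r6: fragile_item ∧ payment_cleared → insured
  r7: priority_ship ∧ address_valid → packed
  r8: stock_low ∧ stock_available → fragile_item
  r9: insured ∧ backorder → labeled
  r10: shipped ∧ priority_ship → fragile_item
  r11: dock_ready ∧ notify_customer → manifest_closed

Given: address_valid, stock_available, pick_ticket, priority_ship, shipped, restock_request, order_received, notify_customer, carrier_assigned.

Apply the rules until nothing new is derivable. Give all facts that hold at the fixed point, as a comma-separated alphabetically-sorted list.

address_valid, backorder, carrier_assigned, fragile_item, hazmat_flag, insured, labeled, notify_customer, order_received, packed, payment_cleared, pick_ticket, priority_ship, restock_request, shipped, stock_available

Round 1: r4 [notify_customer → payment_cleared]; r5 [carrier_assigned ∧ address_valid → backorder]; r7 [priority_ship ∧ address_valid → packed]; r10 [shipped ∧ priority_ship → fragile_item]. Adds payment_cleared, backorder, packed, fragile_item.
Round 2: r1 [packed ∧ fragile_item → hazmat_flag]; r6 [fragile_item ∧ payment_cleared → insured]. Adds hazmat_flag, insured.
Round 3: r9 [insured ∧ backorder → labeled]. Adds labeled.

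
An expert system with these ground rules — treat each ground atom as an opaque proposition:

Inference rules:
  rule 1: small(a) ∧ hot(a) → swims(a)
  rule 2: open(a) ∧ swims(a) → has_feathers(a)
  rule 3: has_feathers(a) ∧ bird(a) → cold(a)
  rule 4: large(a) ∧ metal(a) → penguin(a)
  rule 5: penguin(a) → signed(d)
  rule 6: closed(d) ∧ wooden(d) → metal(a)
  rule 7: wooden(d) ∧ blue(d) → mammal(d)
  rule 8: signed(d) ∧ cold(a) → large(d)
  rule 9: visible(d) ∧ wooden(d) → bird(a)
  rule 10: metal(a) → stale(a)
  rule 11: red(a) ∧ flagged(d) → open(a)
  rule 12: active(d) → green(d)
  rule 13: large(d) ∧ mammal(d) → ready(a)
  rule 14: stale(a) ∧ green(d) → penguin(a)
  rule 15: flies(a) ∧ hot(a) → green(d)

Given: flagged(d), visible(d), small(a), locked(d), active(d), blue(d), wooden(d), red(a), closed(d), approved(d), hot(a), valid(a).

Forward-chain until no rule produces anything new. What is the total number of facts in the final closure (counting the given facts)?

[1] rule 1 [small(a) ∧ hot(a) → swims(a)]; rule 6 [closed(d) ∧ wooden(d) → metal(a)]; rule 7 [wooden(d) ∧ blue(d) → mammal(d)]; rule 9 [visible(d) ∧ wooden(d) → bird(a)]; rule 11 [red(a) ∧ flagged(d) → open(a)]; rule 12 [active(d) → green(d)]. ⇒ new: swims(a), metal(a), mammal(d), bird(a), open(a), green(d).
[2] rule 2 [open(a) ∧ swims(a) → has_feathers(a)]; rule 10 [metal(a) → stale(a)]. ⇒ new: has_feathers(a), stale(a).
[3] rule 3 [has_feathers(a) ∧ bird(a) → cold(a)]; rule 14 [stale(a) ∧ green(d) → penguin(a)]. ⇒ new: cold(a), penguin(a).
[4] rule 5 [penguin(a) → signed(d)]. ⇒ new: signed(d).
[5] rule 8 [signed(d) ∧ cold(a) → large(d)]. ⇒ new: large(d).
[6] rule 13 [large(d) ∧ mammal(d) → ready(a)]. ⇒ new: ready(a).
Closure: {active(d), approved(d), bird(a), blue(d), closed(d), cold(a), flagged(d), green(d), has_feathers(a), hot(a), large(d), locked(d), mammal(d), metal(a), open(a), penguin(a), ready(a), red(a), signed(d), small(a), stale(a), swims(a), valid(a), visible(d), wooden(d)} — 25 facts.

25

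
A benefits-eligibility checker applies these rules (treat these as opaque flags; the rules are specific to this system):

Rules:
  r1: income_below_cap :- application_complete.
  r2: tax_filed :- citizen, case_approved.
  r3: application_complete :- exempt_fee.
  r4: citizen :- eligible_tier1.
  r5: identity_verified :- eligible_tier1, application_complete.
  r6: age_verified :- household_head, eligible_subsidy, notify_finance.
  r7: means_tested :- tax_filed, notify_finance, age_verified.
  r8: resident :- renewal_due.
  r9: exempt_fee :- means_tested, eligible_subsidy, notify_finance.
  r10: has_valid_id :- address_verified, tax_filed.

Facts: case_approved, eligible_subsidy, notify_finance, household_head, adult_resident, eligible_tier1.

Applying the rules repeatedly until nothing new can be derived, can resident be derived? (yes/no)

no

[1] r4 [citizen :- eligible_tier1.]; r6 [age_verified :- household_head, eligible_subsidy, notify_finance.]. ⇒ new: citizen, age_verified.
[2] r2 [tax_filed :- citizen, case_approved.]. ⇒ new: tax_filed.
[3] r7 [means_tested :- tax_filed, notify_finance, age_verified.]. ⇒ new: means_tested.
[4] r9 [exempt_fee :- means_tested, eligible_subsidy, notify_finance.]. ⇒ new: exempt_fee.
[5] r3 [application_complete :- exempt_fee.]. ⇒ new: application_complete.
[6] r1 [income_below_cap :- application_complete.]; r5 [identity_verified :- eligible_tier1, application_complete.]. ⇒ new: income_below_cap, identity_verified.
Fixed point reached. resident is concluded only by r8; r8 needs renewal_due (never derived).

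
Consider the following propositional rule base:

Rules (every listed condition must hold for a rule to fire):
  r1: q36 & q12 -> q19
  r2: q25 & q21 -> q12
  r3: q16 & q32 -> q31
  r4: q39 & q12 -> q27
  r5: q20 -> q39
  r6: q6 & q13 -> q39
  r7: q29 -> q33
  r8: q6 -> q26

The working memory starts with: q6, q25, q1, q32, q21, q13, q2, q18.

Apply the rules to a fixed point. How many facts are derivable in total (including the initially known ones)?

12

Round 1: r2 [q25 & q21 -> q12]; r6 [q6 & q13 -> q39]; r8 [q6 -> q26]. New: q12, q39, q26.
Round 2: r4 [q39 & q12 -> q27]. New: q27.
Closure: {q1, q12, q13, q18, q2, q21, q25, q26, q27, q32, q39, q6} — 12 facts.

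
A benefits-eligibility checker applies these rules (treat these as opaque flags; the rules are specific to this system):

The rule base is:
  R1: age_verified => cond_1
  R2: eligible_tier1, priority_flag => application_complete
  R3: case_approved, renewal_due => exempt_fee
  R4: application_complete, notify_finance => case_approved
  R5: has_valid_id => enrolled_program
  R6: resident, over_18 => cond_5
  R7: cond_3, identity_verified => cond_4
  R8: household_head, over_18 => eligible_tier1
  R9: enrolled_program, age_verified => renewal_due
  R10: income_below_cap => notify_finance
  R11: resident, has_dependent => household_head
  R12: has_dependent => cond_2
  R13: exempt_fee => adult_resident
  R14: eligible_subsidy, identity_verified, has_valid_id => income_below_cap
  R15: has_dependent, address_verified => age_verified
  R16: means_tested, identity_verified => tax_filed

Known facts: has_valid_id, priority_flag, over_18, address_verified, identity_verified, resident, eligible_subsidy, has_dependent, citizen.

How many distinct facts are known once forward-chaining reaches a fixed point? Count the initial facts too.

23

Round 1: R5 [has_valid_id => enrolled_program]; R6 [resident, over_18 => cond_5]; R11 [resident, has_dependent => household_head]; R12 [has_dependent => cond_2]; R14 [eligible_subsidy, identity_verified, has_valid_id => income_below_cap]; R15 [has_dependent, address_verified => age_verified]. Adds enrolled_program, cond_5, household_head, cond_2, income_below_cap, age_verified.
Round 2: R1 [age_verified => cond_1]; R8 [household_head, over_18 => eligible_tier1]; R9 [enrolled_program, age_verified => renewal_due]; R10 [income_below_cap => notify_finance]. Adds cond_1, eligible_tier1, renewal_due, notify_finance.
Round 3: R2 [eligible_tier1, priority_flag => application_complete]. Adds application_complete.
Round 4: R4 [application_complete, notify_finance => case_approved]. Adds case_approved.
Round 5: R3 [case_approved, renewal_due => exempt_fee]. Adds exempt_fee.
Round 6: R13 [exempt_fee => adult_resident]. Adds adult_resident.
Closure: {address_verified, adult_resident, age_verified, application_complete, case_approved, citizen, cond_1, cond_2, cond_5, eligible_subsidy, eligible_tier1, enrolled_program, exempt_fee, has_dependent, has_valid_id, household_head, identity_verified, income_below_cap, notify_finance, over_18, priority_flag, renewal_due, resident} — 23 facts.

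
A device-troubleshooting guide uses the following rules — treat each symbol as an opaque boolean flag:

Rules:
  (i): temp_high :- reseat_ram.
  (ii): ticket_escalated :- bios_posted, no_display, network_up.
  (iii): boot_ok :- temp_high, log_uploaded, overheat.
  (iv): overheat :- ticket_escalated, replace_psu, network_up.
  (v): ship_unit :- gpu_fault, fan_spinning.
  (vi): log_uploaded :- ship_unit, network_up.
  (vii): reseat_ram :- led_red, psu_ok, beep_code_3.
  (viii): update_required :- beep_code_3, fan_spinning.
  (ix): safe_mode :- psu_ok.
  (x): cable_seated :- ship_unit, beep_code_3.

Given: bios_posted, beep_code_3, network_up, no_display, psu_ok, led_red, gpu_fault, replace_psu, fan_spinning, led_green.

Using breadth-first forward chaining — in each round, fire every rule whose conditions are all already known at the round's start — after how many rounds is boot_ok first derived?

3

Round 1 fires (ii), (v), (vii), (viii), (ix), giving ticket_escalated, ship_unit, reseat_ram, update_required, safe_mode.
Round 2 fires (i), (iv), (vi), (x), giving temp_high, overheat, log_uploaded, cable_seated.
Round 3 fires (iii), giving boot_ok.
boot_ok first appears in round 3.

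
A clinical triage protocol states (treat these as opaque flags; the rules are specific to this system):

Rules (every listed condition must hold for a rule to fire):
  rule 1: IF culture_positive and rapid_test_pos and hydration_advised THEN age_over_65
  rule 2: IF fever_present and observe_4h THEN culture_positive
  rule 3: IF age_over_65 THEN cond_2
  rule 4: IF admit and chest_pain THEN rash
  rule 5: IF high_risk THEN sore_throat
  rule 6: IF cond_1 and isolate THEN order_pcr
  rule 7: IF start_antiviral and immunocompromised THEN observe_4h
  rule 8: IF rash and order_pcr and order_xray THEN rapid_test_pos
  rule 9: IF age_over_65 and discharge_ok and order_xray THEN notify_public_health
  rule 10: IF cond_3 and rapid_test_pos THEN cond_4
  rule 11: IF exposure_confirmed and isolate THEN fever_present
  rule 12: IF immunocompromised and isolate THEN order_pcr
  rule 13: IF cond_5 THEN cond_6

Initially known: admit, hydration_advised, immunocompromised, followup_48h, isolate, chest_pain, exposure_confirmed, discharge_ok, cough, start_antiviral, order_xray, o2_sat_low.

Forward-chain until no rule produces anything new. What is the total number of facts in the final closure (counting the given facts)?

Round 1: rule 4 [IF admit and chest_pain THEN rash]; rule 7 [IF start_antiviral and immunocompromised THEN observe_4h]; rule 11 [IF exposure_confirmed and isolate THEN fever_present]; rule 12 [IF immunocompromised and isolate THEN order_pcr]. Adds rash, observe_4h, fever_present, order_pcr.
Round 2: rule 2 [IF fever_present and observe_4h THEN culture_positive]; rule 8 [IF rash and order_pcr and order_xray THEN rapid_test_pos]. Adds culture_positive, rapid_test_pos.
Round 3: rule 1 [IF culture_positive and rapid_test_pos and hydration_advised THEN age_over_65]. Adds age_over_65.
Round 4: rule 3 [IF age_over_65 THEN cond_2]; rule 9 [IF age_over_65 and discharge_ok and order_xray THEN notify_public_health]. Adds cond_2, notify_public_health.
Closure: {admit, age_over_65, chest_pain, cond_2, cough, culture_positive, discharge_ok, exposure_confirmed, fever_present, followup_48h, hydration_advised, immunocompromised, isolate, notify_public_health, o2_sat_low, observe_4h, order_pcr, order_xray, rapid_test_pos, rash, start_antiviral} — 21 facts.

21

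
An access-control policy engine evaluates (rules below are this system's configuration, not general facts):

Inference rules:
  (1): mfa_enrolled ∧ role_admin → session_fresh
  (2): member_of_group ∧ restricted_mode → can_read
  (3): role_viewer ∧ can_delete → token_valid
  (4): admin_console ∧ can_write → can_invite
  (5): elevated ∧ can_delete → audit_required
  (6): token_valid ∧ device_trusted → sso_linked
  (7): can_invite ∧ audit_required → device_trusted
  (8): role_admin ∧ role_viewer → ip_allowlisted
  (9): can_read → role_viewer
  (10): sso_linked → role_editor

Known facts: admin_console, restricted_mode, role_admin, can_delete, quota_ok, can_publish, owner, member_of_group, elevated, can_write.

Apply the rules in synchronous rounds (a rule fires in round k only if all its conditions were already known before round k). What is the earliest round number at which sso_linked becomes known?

4

Round 1 — (2), (4), (5), derive can_read, can_invite, audit_required.
Round 2 — (7), (9), derive device_trusted, role_viewer.
Round 3 — (3), (8), derive token_valid, ip_allowlisted.
Round 4 — (6), derive sso_linked.
sso_linked first appears in round 4.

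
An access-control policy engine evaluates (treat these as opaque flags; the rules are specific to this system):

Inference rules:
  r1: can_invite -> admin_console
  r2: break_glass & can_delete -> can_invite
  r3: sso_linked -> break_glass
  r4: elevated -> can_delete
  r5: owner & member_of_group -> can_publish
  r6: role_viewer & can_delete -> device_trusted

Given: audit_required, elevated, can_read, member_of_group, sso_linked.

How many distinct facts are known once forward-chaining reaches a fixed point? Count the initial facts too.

9

Round 1: r3 [sso_linked -> break_glass]; r4 [elevated -> can_delete]. New: break_glass, can_delete.
Round 2: r2 [break_glass & can_delete -> can_invite]. New: can_invite.
Round 3: r1 [can_invite -> admin_console]. New: admin_console.
Closure: {admin_console, audit_required, break_glass, can_delete, can_invite, can_read, elevated, member_of_group, sso_linked} — 9 facts.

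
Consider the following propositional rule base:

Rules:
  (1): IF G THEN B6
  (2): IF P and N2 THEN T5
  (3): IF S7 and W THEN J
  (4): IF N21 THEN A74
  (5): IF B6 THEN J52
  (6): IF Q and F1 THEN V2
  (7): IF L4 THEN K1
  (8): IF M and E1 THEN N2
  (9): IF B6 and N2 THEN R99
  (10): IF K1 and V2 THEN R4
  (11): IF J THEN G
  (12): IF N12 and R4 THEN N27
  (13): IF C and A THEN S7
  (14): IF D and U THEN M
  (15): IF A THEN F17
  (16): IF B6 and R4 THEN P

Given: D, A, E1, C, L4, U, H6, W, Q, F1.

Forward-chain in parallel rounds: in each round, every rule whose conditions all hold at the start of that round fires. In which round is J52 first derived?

5

Round 1: (6) [IF Q and F1 THEN V2]; (7) [IF L4 THEN K1]; (13) [IF C and A THEN S7]; (14) [IF D and U THEN M]; (15) [IF A THEN F17]. New: V2, K1, S7, M, F17.
Round 2: (3) [IF S7 and W THEN J]; (8) [IF M and E1 THEN N2]; (10) [IF K1 and V2 THEN R4]. New: J, N2, R4.
Round 3: (11) [IF J THEN G]. New: G.
Round 4: (1) [IF G THEN B6]. New: B6.
Round 5: (5) [IF B6 THEN J52]; (9) [IF B6 and N2 THEN R99]; (16) [IF B6 and R4 THEN P]. New: J52, R99, P.
J52 first appears in round 5.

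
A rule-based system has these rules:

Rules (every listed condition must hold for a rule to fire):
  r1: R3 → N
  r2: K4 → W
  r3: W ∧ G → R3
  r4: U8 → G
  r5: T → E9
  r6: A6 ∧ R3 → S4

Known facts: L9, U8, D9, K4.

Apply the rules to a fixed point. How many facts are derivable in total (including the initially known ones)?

8

Round 1 fires r2, r4, giving W, G.
Round 2 fires r3, giving R3.
Round 3 fires r1, giving N.
Closure: {D9, G, K4, L9, N, R3, U8, W} — 8 facts.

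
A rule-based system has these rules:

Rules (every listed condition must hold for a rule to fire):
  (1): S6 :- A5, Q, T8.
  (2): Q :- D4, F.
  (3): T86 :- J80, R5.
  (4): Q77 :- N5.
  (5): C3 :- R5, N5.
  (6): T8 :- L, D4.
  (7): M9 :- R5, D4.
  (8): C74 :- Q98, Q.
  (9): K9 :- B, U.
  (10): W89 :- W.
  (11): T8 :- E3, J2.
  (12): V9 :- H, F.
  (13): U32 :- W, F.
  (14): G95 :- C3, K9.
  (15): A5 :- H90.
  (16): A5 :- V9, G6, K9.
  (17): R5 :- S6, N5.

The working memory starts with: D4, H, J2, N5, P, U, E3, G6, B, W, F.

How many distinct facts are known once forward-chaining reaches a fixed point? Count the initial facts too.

Round 1: (2) [Q :- D4, F.]; (4) [Q77 :- N5.]; (9) [K9 :- B, U.]; (10) [W89 :- W.]; (11) [T8 :- E3, J2.]; (12) [V9 :- H, F.]; (13) [U32 :- W, F.]. Adds Q, Q77, K9, W89, T8, V9, U32.
Round 2: (16) [A5 :- V9, G6, K9.]. Adds A5.
Round 3: (1) [S6 :- A5, Q, T8.]. Adds S6.
Round 4: (17) [R5 :- S6, N5.]. Adds R5.
Round 5: (5) [C3 :- R5, N5.]; (7) [M9 :- R5, D4.]. Adds C3, M9.
Round 6: (14) [G95 :- C3, K9.]. Adds G95.
Closure: {A5, B, C3, D4, E3, F, G6, G95, H, J2, K9, M9, N5, P, Q, Q77, R5, S6, T8, U, U32, V9, W, W89} — 24 facts.

24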